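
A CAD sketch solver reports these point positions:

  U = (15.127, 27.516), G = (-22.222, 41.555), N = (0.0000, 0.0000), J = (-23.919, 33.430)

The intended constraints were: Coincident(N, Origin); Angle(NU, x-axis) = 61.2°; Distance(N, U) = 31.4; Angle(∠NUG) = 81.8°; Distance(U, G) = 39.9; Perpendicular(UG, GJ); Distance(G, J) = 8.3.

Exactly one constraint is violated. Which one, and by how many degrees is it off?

Perpendicular(UG, GJ) — off by 8.80°.

N = (0.00, 0.00) ✓; NU at 61.20° ✓; |NU| = 31.40 ✓; ∠NUG = 81.80° ✓; |UG| = 39.90 ✓; ∠(UG, GJ) = 98.80° ✗; |GJ| = 8.300 ✓.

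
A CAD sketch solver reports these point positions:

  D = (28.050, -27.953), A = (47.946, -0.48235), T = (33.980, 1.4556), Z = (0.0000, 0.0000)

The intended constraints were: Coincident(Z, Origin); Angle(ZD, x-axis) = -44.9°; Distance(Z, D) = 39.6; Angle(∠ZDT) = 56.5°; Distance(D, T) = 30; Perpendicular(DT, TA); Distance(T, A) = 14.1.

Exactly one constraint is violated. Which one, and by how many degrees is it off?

Perpendicular(DT, TA) — off by 3.50°.

Z = (0.00, 0.00) ✓; ZD at -44.90° ✓; |ZD| = 39.60 ✓; ∠ZDT = 56.50° ✓; |DT| = 30.00 ✓; ∠(DT, TA) = 86.50° ✗; |TA| = 14.10 ✓.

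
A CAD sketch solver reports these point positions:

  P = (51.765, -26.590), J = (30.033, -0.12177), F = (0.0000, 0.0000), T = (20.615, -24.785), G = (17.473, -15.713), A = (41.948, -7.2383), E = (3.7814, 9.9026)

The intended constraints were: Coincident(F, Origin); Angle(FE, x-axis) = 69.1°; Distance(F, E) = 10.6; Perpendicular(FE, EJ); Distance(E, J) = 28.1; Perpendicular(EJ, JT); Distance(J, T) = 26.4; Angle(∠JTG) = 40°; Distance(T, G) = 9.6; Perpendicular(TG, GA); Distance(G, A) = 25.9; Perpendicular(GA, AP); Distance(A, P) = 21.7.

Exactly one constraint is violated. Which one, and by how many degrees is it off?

Perpendicular(GA, AP) — off by 7.80°.

F = (0.00, 0.00) ✓; FE at 69.10° ✓; |FE| = 10.60 ✓; ∠(FE, EJ) = 90.00° ✓; |EJ| = 28.10 ✓; ∠(EJ, JT) = 90.00° ✓; |JT| = 26.40 ✓; ∠JTG = 40.00° ✓; |TG| = 9.601 ✓; ∠(TG, GA) = 90.00° ✓; |GA| = 25.90 ✓; ∠(GA, AP) = 82.20° ✗; |AP| = 21.70 ✓.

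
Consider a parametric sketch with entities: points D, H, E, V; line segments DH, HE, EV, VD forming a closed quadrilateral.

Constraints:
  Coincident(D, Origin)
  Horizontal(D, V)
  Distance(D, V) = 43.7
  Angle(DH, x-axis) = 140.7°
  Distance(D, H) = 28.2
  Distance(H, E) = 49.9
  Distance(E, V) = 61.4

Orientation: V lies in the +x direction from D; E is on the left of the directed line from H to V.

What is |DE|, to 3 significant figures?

55.0

D is at the origin; D and V share the same y with |DV| = 43.7 and V in +x, so V = (43.7, 0). DH runs at 140.7° with |DH| = 28.2, so H = (-21.8, 17.9). E is determined by |HE| = 49.9 and |EV| = 61.4 together: it lies at the intersection of circle(H, 49.9) and circle(V, 61.4). With |HV| = 67.9, the foot of the radical line on HV is 24.5 from H and the perpendicular offset is √(49.9² − 24.5²) = 43.5. Taking the left-of-HV solution: E = (13.3, 53.3).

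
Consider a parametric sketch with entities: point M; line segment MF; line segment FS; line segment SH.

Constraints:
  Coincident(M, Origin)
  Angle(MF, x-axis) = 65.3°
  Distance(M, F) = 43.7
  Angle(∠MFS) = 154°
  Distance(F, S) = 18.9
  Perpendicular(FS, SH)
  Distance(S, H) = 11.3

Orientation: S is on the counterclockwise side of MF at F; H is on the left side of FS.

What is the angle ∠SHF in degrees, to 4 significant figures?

59.13°

M is at the origin; MF runs at 65.3° with length 43.7, so F = 43.7·(cos 65.3°, sin 65.3°) = (18.26, 39.70). ∠MFS = 154.0°, so FS runs at 65.3° + (180° − 154.0°) = 91.30° from the x-axis; with |FS| = 18.9, S = F + 18.9·(cos 91.30°, sin 91.30°) = (17.83, 58.60). FS is perpendicular to SH; with |SH| = 11.3 on the left of FS, H = S + 11.3·(-0.9997, -0.02269) = (6.535, 58.34). Then cos ∠SHF = HS·HF / (|HS||HF|), giving 59.13°.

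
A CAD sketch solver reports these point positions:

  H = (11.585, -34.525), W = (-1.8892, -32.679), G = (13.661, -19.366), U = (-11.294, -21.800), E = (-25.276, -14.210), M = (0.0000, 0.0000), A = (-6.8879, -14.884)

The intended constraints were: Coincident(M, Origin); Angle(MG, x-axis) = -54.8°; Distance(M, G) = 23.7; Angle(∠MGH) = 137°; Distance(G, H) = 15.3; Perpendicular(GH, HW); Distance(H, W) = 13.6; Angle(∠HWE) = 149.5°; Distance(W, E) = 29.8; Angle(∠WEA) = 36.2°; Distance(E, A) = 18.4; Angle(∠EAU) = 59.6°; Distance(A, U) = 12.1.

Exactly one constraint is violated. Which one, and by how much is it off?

Distance(A, U) = 12.1 — off by 3.90.

M = (0.00, 0.00) ✓; MG at -54.80° ✓; |MG| = 23.70 ✓; ∠MGH = 137.0° ✓; |GH| = 15.30 ✓; ∠(GH, HW) = 90.00° ✓; |HW| = 13.60 ✓; ∠HWE = 149.5° ✓; |WE| = 29.80 ✓; ∠WEA = 36.20° ✓; |EA| = 18.40 ✓; ∠EAU = 59.60° ✓; |AU| = 8.200 ✗.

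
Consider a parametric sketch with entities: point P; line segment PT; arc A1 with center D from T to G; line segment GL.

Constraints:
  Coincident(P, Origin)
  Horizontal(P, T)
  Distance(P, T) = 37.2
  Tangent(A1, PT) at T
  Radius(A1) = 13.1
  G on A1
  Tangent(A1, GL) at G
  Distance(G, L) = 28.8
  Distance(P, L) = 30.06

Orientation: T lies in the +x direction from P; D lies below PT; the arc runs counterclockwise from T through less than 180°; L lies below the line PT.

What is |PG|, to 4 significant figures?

27.18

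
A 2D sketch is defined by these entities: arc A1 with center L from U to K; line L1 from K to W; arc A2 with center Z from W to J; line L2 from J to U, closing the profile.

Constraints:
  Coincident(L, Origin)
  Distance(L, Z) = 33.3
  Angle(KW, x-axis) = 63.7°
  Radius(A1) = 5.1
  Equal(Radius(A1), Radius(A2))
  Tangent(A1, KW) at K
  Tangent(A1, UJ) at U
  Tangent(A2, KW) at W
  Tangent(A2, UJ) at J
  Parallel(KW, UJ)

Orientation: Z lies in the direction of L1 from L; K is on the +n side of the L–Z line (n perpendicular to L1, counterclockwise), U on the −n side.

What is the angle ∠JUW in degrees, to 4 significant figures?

17.03°

The slot axis is L1's direction at 63.7°, so u = (cos 63.7°, sin 63.7°) = (0.4431, 0.8965) and n = (−sin 63.7°, cos 63.7°) = (-0.8965, 0.4431). L is at the origin and Z lies 33.3 along u from L, so Z = 33.3·u = (14.75, 29.85). Tangency of A1 to both parallel lines with radius 5.1 puts K and U at L ± 5.1·n: K = (-4.572, 2.260), U = (4.572, -2.260). Equal radii place W and J the same way about Z: W = Z + 5.1·n = (10.18, 32.11), J = Z − 5.1·n = (19.33, 27.59). Then cos ∠JUW = UJ·UW / (|UJ||UW|), giving 17.03°.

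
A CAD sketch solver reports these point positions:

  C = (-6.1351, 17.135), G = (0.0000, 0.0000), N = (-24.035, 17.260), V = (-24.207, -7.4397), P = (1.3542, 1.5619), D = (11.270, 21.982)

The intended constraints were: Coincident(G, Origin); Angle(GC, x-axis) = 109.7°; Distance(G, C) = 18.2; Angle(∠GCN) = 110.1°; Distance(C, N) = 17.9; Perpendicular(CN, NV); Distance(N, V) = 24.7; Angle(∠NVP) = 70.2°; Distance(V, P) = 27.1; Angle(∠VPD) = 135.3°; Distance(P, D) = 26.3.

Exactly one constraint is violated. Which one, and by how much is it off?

Distance(P, D) = 26.3 — off by 3.60.

G = (0.00, 0.00) ✓; GC at 109.7° ✓; |GC| = 18.20 ✓; ∠GCN = 110.1° ✓; |CN| = 17.90 ✓; ∠(CN, NV) = 90.00° ✓; |NV| = 24.70 ✓; ∠NVP = 70.20° ✓; |VP| = 27.10 ✓; ∠VPD = 135.3° ✓; |PD| = 22.70 ✗.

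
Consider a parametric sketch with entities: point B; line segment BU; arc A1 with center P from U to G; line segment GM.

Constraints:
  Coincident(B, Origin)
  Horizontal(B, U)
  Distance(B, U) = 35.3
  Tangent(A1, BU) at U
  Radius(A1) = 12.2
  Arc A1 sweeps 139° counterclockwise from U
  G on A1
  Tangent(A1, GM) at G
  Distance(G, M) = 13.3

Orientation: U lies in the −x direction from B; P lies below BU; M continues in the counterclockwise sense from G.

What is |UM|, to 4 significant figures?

30.20

B is at the origin; B and U share the same y with |BU| = 35.3 and U on the −x side, so U = (-35.30, 0.000). Tangency of A1 to BU means the radius PU is perpendicular to BU, so P = U + (0, -12.2) = (-35.30, -12.20). On A1, U sits at bearing 90° from P; a 139° counterclockwise sweep puts G at bearing 229°, so G = P + 12.2·(cos 229°, sin 229°) = (-43.30, -21.41). The tangent condition forces PG to be normal to GM, so GM runs along (−sin 229°, cos 229°); with |GM| = 13.3, M = (-33.27, -30.13). Then |UM| = |M − U| = 30.20.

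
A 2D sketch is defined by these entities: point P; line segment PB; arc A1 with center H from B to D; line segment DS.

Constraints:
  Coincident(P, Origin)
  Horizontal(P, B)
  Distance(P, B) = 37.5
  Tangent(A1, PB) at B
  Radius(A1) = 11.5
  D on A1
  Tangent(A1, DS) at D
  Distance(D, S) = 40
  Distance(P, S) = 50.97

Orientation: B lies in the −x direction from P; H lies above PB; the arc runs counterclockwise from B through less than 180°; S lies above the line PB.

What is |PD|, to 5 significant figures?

27.766

Checks: |PB| = 37.50 ✓; |HD| = 11.50 ✓; ∠(HD, DS) = 90.00° ✓; |DS| = 40.00 ✓; |PS| = 50.97 ✓.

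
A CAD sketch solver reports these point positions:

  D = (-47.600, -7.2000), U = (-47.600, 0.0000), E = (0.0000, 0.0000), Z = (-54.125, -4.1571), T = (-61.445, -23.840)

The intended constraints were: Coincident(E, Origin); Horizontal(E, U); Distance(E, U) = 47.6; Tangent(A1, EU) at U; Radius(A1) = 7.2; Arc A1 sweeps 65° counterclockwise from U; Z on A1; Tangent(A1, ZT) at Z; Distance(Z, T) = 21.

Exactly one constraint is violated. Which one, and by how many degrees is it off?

Tangent(A1, ZT) at Z — off by 4.60°.

E = (0.00, 0.00) ✓; E.y = 0.00, U.y = 0.00 ✓; |EU| = 47.60 ✓; ∠(DU, UE) = 90.00° ✓; |DU| = 7.200 ✓; bearing(D→Z) − bearing(D→U) = 65.00° ✓; |DZ| = 7.200 ✓; ∠(DZ, ZT) = 85.40° ✗; |ZT| = 21.00 ✓.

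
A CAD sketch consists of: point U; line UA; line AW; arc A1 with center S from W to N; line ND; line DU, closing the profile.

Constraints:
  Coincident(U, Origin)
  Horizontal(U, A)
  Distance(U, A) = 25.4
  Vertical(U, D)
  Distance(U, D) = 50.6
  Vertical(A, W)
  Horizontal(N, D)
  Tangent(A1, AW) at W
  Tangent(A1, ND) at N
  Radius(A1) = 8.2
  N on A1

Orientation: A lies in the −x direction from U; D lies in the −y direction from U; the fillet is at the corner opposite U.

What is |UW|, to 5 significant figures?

49.426

U is at the origin; U and A share the same y with |UA| = 25.4 and A on the −x side, so A = (-25.400, 0.0000). UD is vertical with |UD| = 50.6 and D on the −y side, so D = (0.0000, -50.600). The virtual corner opposite U is at (-25.400, -50.600). Tangency of A1 to AW means the radius SW is perpendicular to AW and tangency of A1 to ND means the radius SN is perpendicular to ND, with radius 8.2, so the center S sits 8.2 in from both sides at S = (-17.200, -42.400). That places the tangent points at W = (-25.400, -42.400) on AW and N = (-17.200, -50.600) on ND. Then |UW| = |W − U| = 49.426.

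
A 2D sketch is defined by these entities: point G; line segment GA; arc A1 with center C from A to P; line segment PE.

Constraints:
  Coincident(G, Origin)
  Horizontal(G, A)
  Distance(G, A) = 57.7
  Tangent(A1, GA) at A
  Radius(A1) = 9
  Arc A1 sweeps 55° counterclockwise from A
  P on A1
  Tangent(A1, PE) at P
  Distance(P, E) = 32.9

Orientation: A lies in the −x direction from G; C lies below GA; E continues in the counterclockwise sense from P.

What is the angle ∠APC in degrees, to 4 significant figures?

62.50°

G is at the origin; G and A share the same y with |GA| = 57.7 and A on the −x side, so A = (-57.70, 0.000). A1 meets GA tangentially, so CA is at right angles to GA, so C = A + (0, -9) = (-57.70, -9.000). On A1, A sits at bearing 90° from C; a 55° counterclockwise sweep puts P at bearing 145°, so P = C + 9.0·(cos 145°, sin 145°) = (-65.07, -3.838). Then cos ∠APC = PA·PC / (|PA||PC|), giving 62.50°.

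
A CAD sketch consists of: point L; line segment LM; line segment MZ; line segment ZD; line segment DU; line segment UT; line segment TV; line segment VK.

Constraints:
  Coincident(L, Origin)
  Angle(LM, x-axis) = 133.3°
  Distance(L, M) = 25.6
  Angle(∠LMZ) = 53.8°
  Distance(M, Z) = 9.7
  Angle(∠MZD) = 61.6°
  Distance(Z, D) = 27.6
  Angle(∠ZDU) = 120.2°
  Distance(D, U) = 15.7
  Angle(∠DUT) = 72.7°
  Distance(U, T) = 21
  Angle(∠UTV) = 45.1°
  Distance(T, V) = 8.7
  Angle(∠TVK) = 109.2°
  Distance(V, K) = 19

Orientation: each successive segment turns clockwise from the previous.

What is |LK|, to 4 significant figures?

37.29

L is at the origin; LM runs at 133.3° with length 25.6, so M = (-17.56, 18.63). ∠LMZ = 53.8° gives MZ at 7.100° from the x-axis; with |MZ| = 9.7, Z = (-7.931, 19.83). ∠MZD = 61.6° gives ZD at -111.3° from the x-axis; with |ZD| = 27.6, D = (-17.96, -5.885). ∠ZDU = 120.2° gives DU at -171.1° from the x-axis; with |DU| = 15.7, U = (-33.47, -8.314). ∠DUT = 72.7° gives UT at 81.60° from the x-axis; with |UT| = 21.0, T = (-30.40, 12.46). ∠UTV = 45.1° gives TV at -53.30° from the x-axis; with |TV| = 8.7, V = (-25.20, 5.486). ∠TVK = 109.2° gives VK at -124.1° from the x-axis; with |VK| = 19.0, K = (-35.85, -10.25). Then |LK| = |K − L| = 37.29.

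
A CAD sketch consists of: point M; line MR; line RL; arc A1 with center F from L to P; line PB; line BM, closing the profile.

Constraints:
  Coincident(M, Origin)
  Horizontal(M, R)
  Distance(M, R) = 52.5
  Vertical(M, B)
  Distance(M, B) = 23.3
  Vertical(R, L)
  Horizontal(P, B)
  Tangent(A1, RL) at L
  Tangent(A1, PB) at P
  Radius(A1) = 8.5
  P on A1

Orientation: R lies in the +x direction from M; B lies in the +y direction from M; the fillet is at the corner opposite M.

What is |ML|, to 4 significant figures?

54.55

M is at the origin; M and R share the same y with |MR| = 52.5 and R on the +x side, so R = (52.50, 0.000). M and B share the same x with |MB| = 23.3 and B on the +y side, so B = (0.000, 23.30). The virtual corner opposite M is at (52.50, 23.30). Tangency of A1 to RL means the radius FL is perpendicular to RL and tangency of A1 to PB means the radius FP is perpendicular to PB, with radius 8.5, so the center F sits 8.5 in from both sides at F = (44.00, 14.80). That places the tangent points at L = (52.50, 14.80) on RL and P = (44.00, 23.30) on PB. Then |ML| = |L − M| = 54.55.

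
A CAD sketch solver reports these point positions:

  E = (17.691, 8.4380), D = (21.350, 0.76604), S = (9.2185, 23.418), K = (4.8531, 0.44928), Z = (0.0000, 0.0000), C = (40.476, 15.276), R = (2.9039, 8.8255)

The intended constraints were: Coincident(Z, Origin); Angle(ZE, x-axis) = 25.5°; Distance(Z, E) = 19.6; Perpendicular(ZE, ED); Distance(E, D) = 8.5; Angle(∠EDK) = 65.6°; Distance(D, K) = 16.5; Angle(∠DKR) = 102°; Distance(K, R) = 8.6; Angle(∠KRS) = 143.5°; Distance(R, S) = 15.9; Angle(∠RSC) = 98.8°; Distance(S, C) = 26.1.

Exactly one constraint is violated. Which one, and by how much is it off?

Distance(S, C) = 26.1 — off by 6.20.

Z = (0.00, 0.00) ✓; ZE at 25.50° ✓; |ZE| = 19.60 ✓; ∠(ZE, ED) = 90.00° ✓; |ED| = 8.500 ✓; ∠EDK = 65.60° ✓; |DK| = 16.50 ✓; ∠DKR = 102.0° ✓; |KR| = 8.600 ✓; ∠KRS = 143.5° ✓; |RS| = 15.90 ✓; ∠RSC = 98.80° ✓; |SC| = 32.30 ✗.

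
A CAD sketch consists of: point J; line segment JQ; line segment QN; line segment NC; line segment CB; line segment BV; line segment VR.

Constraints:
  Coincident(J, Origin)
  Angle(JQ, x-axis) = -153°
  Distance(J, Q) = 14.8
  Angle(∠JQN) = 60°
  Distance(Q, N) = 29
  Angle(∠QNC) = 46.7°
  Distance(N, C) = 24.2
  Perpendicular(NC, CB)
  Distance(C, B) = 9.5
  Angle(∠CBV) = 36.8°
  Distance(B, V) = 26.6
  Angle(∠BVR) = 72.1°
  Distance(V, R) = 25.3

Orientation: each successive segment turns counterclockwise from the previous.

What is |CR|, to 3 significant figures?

21.5

J is at the origin; JQ runs at -153.0° with length 14.8, so Q = (-13.2, -6.72). ∠JQN = 60.0° gives QN at -33.0° from the x-axis; with |QN| = 29.0, N = (11.1, -22.5). ∠QNC = 46.7° gives NC at 100° from the x-axis; with |NC| = 24.2, C = (6.81, 1.30). NC ⟂ CB, so CB runs at -170°; with |CB| = 9.5, B = (-2.54, -0.402). ∠CBV = 36.8° gives BV at -26.5° from the x-axis; with |BV| = 26.6, V = (21.3, -12.3). ∠BVR = 72.1° gives VR at 81.4° from the x-axis; with |VR| = 25.3, R = (25.0, 12.7). Then |CR| = |R − C| = 21.5.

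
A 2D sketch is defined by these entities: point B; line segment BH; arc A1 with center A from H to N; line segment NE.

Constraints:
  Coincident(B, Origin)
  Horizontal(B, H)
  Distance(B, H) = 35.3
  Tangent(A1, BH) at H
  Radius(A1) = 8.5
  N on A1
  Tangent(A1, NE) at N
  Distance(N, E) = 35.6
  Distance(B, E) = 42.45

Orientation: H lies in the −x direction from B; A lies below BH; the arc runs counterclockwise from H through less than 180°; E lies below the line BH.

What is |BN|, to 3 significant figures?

43.7

Checks: |AN| = 8.500 ✓; ∠(AN, NE) = 90.00° ✓; |NE| = 35.60 ✓; |BE| = 42.45 ✓.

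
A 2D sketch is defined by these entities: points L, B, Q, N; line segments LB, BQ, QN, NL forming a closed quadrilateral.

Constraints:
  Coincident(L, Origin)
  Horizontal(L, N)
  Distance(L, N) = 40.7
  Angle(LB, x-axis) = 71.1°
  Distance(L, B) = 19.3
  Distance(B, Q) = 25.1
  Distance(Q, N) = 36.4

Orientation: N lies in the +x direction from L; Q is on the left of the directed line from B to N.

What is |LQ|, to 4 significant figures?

42.50

Checks: |BQ| = 25.10 ✓; |QN| = 36.40 ✓.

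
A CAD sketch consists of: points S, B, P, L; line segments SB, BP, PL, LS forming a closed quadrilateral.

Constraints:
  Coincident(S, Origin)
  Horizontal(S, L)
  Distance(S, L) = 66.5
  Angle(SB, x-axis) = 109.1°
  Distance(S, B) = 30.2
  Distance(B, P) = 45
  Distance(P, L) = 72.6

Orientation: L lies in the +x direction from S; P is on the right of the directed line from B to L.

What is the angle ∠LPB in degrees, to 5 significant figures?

84.316°

S is at the origin; S and L share the same y with |SL| = 66.5 and L in +x, so L = (66.5, 0). SB runs at 109.1° with |SB| = 30.2, so B = (-9.8820, 28.537). P is determined by |BP| = 45.0 and |PL| = 72.6 together: it lies at the intersection of circle(B, 45.0) and circle(L, 72.6). With |BL| = 81.539, the foot of the radical line on BL is 20.866 from B and the perpendicular offset is √(45.0² − 20.866²) = 39.870. Taking the right-of-BL solution: P = (-4.2892, -16.114).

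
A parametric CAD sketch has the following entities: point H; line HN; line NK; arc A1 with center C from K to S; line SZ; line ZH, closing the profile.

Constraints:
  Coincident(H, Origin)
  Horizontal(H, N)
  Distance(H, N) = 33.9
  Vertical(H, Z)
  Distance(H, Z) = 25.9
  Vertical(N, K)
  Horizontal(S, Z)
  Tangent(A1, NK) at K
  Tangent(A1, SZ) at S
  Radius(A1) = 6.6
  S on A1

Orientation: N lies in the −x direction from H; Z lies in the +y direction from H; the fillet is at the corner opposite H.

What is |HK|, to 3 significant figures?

39.0

H is at the origin; HN is horizontal with |HN| = 33.9 and N on the −x side, so N = (-33.9, 0.00). H and Z share the same x with |HZ| = 25.9 and Z on the +y side, so Z = (0.00, 25.9). The virtual corner opposite H is at (-33.9, 25.9). Since A1 is tangent to NK there, CK ⟂ NK and the tangent condition forces CS to be normal to SZ, with radius 6.6, so the center C sits 6.6 in from both sides at C = (-27.3, 19.3). That places the tangent points at K = (-33.9, 19.3) on NK and S = (-27.3, 25.9) on SZ. Then |HK| = |K − H| = 39.0.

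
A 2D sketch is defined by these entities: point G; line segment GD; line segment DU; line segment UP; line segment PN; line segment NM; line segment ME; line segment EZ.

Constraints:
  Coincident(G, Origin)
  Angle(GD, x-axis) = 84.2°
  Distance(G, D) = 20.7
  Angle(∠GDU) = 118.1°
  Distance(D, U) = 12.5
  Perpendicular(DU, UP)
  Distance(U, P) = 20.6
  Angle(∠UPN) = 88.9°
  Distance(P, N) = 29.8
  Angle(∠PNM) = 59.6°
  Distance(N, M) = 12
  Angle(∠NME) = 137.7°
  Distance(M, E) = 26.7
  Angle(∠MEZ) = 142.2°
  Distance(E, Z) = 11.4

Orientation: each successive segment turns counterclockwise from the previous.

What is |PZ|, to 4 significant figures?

18.95

G is at the origin; GD runs at 84.2° with length 20.7, so D = (2.092, 20.59). ∠GDU = 118.1° gives DU at 146.1° from the x-axis; with |DU| = 12.5, U = (-8.283, 27.57). DU is perpendicular to UP, so UP runs at -123.9°; with |UP| = 20.6, P = (-19.77, 10.47). ∠UPN = 88.9° gives PN at -32.80° from the x-axis; with |PN| = 29.8, N = (5.276, -5.675). ∠PNM = 59.6° gives NM at 87.60° from the x-axis; with |NM| = 12.0, M = (5.779, 6.314). ∠NME = 137.7° gives ME at 129.9° from the x-axis; with |ME| = 26.7, E = (-11.35, 26.80). ∠MEZ = 142.2° gives EZ at 167.7° from the x-axis; with |EZ| = 11.4, Z = (-22.49, 29.23). Then |PZ| = |Z − P| = 18.95.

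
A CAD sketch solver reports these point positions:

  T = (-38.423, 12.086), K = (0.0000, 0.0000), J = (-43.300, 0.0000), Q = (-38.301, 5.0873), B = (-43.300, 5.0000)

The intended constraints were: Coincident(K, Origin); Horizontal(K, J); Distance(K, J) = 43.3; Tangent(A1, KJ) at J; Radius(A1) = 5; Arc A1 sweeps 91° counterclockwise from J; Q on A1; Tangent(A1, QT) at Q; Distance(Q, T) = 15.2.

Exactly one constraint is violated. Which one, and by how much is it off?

Distance(Q, T) = 15.2 — off by 8.20.

K = (0.00, 0.00) ✓; K.y = 0.00, J.y = 0.00 ✓; |KJ| = 43.30 ✓; ∠(BJ, JK) = 90.00° ✓; |BJ| = 5.000 ✓; bearing(B→Q) − bearing(B→J) = 91.00° ✓; |BQ| = 5.000 ✓; ∠(BQ, QT) = 90.00° ✓; |QT| = 7.000 ✗.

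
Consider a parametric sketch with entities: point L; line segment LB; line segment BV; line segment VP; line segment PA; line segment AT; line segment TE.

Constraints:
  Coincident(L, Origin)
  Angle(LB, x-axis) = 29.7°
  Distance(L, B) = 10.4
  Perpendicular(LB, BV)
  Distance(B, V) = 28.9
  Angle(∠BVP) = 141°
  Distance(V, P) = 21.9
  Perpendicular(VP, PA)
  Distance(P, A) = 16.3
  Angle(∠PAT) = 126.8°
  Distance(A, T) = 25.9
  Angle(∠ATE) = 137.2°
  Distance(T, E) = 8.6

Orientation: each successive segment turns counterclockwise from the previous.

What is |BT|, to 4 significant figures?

27.27

VP is perpendicular to PA, so PA runs at -111.3°; with |PA| = 16.3, A = (-31.61, 23.02). ∠PAT = 126.8° gives AT at -58.10° from the x-axis; with |AT| = 25.9, T = (-17.92, 1.036). Then |BT| = |T − B| = 27.27.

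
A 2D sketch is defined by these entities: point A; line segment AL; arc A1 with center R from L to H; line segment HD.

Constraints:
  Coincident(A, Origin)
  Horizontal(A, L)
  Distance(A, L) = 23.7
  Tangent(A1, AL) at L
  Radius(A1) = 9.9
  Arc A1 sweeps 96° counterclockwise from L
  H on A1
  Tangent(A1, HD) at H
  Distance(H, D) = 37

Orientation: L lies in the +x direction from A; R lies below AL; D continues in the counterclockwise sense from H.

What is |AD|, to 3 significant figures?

50.9

A is at the origin; AL is horizontal with |AL| = 23.7 and L on the +x side, so L = (23.7, 0.00). Tangency of A1 to AL means the radius RL is perpendicular to AL, so R = L + (0, -9.9) = (23.7, -9.90). On A1, L sits at bearing 90° from R; a 96° counterclockwise sweep puts H at bearing 186°, so H = R + 9.9·(cos 186°, sin 186°) = (13.9, -10.9). The tangent condition forces RH to be normal to HD, so HD runs along (−sin 186°, cos 186°); with |HD| = 37.0, D = (17.7, -47.7). Then |AD| = |D − A| = 50.9.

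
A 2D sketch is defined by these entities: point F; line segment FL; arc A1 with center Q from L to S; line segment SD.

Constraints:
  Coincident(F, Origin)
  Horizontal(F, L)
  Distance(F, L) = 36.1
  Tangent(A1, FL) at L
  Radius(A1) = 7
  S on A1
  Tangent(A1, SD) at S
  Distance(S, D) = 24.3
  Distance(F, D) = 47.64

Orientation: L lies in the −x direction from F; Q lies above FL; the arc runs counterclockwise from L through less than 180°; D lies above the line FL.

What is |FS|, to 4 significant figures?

30.55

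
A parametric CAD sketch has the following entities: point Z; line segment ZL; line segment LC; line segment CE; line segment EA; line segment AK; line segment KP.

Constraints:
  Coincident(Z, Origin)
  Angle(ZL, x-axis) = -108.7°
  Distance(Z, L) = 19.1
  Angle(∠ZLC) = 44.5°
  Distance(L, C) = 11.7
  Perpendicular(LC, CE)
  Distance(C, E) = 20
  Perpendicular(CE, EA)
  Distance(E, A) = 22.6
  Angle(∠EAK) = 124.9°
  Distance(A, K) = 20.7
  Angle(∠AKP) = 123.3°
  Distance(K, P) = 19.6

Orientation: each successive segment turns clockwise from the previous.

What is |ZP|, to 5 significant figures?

40.767

Z is at the origin; ZL runs at -108.7° with length 19.1, so L = (-6.1237, -18.092). ∠ZLC = 44.5° gives LC at 115.80° from the x-axis; with |LC| = 11.7, C = (-11.216, -7.5580). LC is perpendicular to CE, so CE runs at 25.800°; with |CE| = 20.0, E = (6.7905, 1.1466). CE is perpendicular to EA, so EA runs at -64.200°; with |EA| = 22.6, A = (16.627, -19.201). ∠EAK = 124.9° gives AK at -119.30° from the x-axis; with |AK| = 20.7, K = (6.4965, -37.252). ∠AKP = 123.3° gives KP at -176.00° from the x-axis; with |KP| = 19.6, P = (-13.056, -38.620). Then |ZP| = |P − Z| = 40.767.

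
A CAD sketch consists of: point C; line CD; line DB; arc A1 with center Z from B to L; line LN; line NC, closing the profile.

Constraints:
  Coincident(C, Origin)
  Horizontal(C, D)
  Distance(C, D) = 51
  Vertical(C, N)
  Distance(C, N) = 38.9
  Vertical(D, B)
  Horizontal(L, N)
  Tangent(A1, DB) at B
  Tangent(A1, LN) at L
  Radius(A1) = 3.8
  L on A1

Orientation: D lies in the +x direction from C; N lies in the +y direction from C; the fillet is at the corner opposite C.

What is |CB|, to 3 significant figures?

61.9

The virtual corner opposite C is at (51.0, 38.9). Tangency of A1 to DB means the radius ZB is perpendicular to DB and the tangent condition forces ZL to be normal to LN, with radius 3.8, so the center Z sits 3.8 in from both sides at Z = (47.2, 35.1). That places the tangent points at B = (51.0, 35.1) on DB and L = (47.2, 38.9) on LN. Then |CB| = |B − C| = 61.9.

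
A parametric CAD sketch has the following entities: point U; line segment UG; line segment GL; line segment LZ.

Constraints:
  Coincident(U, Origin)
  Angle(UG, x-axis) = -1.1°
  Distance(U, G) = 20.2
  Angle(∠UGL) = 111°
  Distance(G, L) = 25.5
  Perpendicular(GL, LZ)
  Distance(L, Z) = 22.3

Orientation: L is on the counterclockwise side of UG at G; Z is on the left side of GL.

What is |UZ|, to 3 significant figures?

32.9

U is at the origin; UG runs at -1.1° with length 20.2, so G = 20.2·(cos -1.1°, sin -1.1°) = (20.2, -0.388). ∠UGL = 111.0°, so GL runs at -1.1° + (180° − 111.0°) = 67.9° from the x-axis; with |GL| = 25.5, L = G + 25.5·(cos 67.9°, sin 67.9°) = (29.8, 23.2). GL ⟂ LZ; with |LZ| = 22.3 on the left of GL, Z = L + 22.3·(-0.927, 0.376) = (9.13, 31.6). Then |UZ| = |Z − U| = 32.9.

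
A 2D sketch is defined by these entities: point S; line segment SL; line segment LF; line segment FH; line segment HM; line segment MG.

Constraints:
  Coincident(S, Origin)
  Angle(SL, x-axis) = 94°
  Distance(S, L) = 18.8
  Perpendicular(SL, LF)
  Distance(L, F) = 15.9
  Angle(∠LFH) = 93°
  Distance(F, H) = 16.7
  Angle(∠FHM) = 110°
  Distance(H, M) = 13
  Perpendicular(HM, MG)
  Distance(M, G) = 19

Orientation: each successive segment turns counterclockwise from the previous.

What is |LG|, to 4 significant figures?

5.005

∠FHM = 110.0° gives HM at -19.00° from the x-axis; with |HM| = 13.0, M = (-4.589, -3.285). HM is perpendicular to MG, so MG runs at 71.00°; with |MG| = 19.0, G = (1.596, 14.68). Then |LG| = |G − L| = 5.005.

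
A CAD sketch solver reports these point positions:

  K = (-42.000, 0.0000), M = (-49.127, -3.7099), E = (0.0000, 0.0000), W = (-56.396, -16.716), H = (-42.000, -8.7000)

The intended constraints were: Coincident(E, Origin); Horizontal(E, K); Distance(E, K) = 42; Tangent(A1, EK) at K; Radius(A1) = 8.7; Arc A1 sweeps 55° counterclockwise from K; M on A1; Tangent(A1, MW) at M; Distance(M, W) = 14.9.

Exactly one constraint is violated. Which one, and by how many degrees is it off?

Tangent(A1, MW) at M — off by 5.80°.

E = (0.00, 0.00) ✓; E.y = 0.00, K.y = 0.00 ✓; |EK| = 42.00 ✓; ∠(HK, KE) = 90.00° ✓; |HK| = 8.700 ✓; bearing(H→M) − bearing(H→K) = 55.00° ✓; |HM| = 8.700 ✓; ∠(HM, MW) = 84.20° ✗; |MW| = 14.90 ✓.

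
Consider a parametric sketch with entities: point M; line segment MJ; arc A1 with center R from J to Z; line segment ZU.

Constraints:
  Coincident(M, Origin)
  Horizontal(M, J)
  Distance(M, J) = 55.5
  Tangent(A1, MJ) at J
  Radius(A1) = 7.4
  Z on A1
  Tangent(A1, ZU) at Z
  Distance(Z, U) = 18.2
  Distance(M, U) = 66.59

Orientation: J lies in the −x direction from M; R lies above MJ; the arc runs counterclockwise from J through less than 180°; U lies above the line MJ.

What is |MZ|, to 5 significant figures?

51.195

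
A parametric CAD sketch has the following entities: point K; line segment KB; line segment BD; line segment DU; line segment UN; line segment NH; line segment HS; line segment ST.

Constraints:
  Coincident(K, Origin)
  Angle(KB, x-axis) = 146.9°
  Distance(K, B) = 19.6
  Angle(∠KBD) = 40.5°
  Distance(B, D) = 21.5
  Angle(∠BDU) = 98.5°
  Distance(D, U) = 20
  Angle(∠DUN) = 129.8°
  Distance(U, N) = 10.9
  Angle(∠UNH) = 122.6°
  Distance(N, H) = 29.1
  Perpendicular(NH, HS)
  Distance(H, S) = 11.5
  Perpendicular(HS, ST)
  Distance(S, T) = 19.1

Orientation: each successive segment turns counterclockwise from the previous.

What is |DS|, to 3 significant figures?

33.4

K is at the origin; KB runs at 146.9° with length 19.6, so B = (-16.4, 10.7). ∠KBD = 40.5° gives BD at -73.6° from the x-axis; with |BD| = 21.5, D = (-10.3, -9.92). ∠BDU = 98.5° gives DU at 7.90° from the x-axis; with |DU| = 20.0, U = (9.46, -7.17). ∠DUN = 129.8° gives UN at 58.1° from the x-axis; with |UN| = 10.9, N = (15.2, 2.08). ∠UNH = 122.6° gives NH at 116° from the x-axis; with |NH| = 29.1, H = (2.69, 28.3). NH ⟂ HS, so HS runs at -154°; with |HS| = 11.5, S = (-7.69, 23.4). Then |DS| = |S − D| = 33.4.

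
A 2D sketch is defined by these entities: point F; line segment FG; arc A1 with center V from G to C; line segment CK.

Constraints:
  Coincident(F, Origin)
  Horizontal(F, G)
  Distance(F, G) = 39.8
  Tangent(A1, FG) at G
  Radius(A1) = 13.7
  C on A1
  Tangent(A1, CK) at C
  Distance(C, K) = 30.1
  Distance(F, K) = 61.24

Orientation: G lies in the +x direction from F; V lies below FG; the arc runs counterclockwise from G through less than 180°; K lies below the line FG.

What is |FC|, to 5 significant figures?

33.407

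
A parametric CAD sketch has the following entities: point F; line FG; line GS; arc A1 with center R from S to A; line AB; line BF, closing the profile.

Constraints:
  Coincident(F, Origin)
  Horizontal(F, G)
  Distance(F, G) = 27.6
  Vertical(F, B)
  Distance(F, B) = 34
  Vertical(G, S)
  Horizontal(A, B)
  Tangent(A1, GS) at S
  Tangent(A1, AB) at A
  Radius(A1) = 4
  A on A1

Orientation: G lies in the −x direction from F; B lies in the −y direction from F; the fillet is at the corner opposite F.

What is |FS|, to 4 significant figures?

40.76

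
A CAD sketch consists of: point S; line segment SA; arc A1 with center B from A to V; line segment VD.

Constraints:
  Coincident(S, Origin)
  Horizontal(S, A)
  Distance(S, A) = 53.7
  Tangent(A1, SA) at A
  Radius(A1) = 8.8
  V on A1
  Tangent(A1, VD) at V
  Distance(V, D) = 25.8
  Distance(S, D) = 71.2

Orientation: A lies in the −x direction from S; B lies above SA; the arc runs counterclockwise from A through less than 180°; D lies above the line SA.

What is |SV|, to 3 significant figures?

48.7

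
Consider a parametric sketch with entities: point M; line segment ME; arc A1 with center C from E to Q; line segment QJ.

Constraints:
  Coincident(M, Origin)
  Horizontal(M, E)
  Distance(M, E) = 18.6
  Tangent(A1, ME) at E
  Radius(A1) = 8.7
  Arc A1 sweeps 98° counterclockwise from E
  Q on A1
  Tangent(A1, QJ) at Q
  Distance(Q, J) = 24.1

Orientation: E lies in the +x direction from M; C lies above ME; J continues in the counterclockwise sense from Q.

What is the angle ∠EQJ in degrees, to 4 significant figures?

131.0°

M is at the origin; ME is horizontal with |ME| = 18.6 and E on the +x side, so E = (18.60, 0.000). Tangency of A1 to ME means the radius CE is perpendicular to ME, so C = E + (0, 8.7) = (18.60, 8.700). On A1, E sits at bearing -90° from C; a 98° counterclockwise sweep puts Q at bearing 8°, so Q = C + 8.7·(cos 8°, sin 8°) = (27.22, 9.911). Tangency of A1 to QJ means the radius CQ is perpendicular to QJ, so QJ runs along (−sin 8°, cos 8°); with |QJ| = 24.1, J = (23.86, 33.78). Then cos ∠EQJ = QE·QJ / (|QE||QJ|), giving 131.0°.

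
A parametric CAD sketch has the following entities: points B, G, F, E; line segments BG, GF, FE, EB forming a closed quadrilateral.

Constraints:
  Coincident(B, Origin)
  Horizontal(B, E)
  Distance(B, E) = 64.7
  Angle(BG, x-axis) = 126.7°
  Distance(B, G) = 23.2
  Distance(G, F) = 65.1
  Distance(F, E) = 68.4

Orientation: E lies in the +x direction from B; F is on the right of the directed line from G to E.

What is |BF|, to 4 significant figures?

43.06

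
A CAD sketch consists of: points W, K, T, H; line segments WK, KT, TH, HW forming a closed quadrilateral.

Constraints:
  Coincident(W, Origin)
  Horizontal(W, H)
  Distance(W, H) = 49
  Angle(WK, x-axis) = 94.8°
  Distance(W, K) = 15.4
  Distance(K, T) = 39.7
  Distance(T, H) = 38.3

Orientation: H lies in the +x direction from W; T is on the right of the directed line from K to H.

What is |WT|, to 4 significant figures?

26.03

Checks: |KT| = 39.70 ✓; |TH| = 38.30 ✓.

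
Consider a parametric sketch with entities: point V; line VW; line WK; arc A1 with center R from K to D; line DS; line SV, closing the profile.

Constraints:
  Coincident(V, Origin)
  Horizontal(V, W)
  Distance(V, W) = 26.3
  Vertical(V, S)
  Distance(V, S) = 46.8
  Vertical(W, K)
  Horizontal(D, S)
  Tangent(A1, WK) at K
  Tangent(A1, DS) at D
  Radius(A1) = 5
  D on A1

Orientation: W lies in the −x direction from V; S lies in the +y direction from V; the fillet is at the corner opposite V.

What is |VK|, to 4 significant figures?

49.39

The virtual corner opposite V is at (-26.30, 46.80). The tangent condition forces RK to be normal to WK and A1 meets DS tangentially, so RD is at right angles to DS, with radius 5.0, so the center R sits 5.0 in from both sides at R = (-21.30, 41.80). That places the tangent points at K = (-26.30, 41.80) on WK and D = (-21.30, 46.80) on DS. Then |VK| = |K − V| = 49.39.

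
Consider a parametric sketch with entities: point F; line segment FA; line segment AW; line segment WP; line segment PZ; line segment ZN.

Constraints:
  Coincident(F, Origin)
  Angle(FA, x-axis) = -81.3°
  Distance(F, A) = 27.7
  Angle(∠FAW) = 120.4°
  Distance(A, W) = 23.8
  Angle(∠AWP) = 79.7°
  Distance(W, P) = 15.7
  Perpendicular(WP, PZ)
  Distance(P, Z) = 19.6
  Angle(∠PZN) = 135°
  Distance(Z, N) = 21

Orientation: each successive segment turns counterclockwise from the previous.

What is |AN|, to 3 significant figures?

11.5

F is at the origin; FA runs at -81.3° with length 27.7, so A = (4.19, -27.4). ∠FAW = 120.4° gives AW at -21.7° from the x-axis; with |AW| = 23.8, W = (26.3, -36.2). ∠AWP = 79.7° gives WP at 78.6° from the x-axis; with |WP| = 15.7, P = (29.4, -20.8). WP ⟂ PZ, so PZ runs at 169°; with |PZ| = 19.6, Z = (10.2, -16.9). ∠PZN = 135.0° gives ZN at -146° from the x-axis; with |ZN| = 21.0, N = (-7.30, -28.5). Then |AN| = |N − A| = 11.5.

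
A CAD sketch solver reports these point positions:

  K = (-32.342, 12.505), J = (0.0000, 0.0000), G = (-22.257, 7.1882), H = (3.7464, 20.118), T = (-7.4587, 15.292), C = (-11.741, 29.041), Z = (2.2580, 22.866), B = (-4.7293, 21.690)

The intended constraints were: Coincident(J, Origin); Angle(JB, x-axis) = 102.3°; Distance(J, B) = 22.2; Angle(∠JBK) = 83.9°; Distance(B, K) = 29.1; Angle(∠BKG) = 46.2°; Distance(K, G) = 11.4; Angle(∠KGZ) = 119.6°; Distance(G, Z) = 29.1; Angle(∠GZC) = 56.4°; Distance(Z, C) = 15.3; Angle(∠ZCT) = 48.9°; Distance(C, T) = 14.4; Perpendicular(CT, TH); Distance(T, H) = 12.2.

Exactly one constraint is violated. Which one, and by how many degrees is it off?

Perpendicular(CT, TH) — off by 6.00°.

J = (0.00, 0.00) ✓; JB at 102.3° ✓; |JB| = 22.20 ✓; ∠JBK = 83.90° ✓; |BK| = 29.10 ✓; ∠BKG = 46.20° ✓; |KG| = 11.40 ✓; ∠KGZ = 119.6° ✓; |GZ| = 29.10 ✓; ∠GZC = 56.40° ✓; |ZC| = 15.30 ✓; ∠ZCT = 48.90° ✓; |CT| = 14.40 ✓; ∠(CT, TH) = 96.00° ✗; |TH| = 12.20 ✓.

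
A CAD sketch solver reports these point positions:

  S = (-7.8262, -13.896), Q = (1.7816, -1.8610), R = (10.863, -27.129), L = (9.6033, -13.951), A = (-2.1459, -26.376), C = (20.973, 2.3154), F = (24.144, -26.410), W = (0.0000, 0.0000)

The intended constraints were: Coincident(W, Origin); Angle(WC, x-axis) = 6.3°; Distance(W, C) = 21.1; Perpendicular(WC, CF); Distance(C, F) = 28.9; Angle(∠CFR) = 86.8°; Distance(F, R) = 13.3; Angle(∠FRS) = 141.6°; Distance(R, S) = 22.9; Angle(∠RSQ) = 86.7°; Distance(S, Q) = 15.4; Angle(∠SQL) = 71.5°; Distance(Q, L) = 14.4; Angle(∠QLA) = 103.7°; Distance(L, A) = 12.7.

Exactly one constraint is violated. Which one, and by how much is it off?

Distance(L, A) = 12.7 — off by 4.40.

W = (0.00, 0.00) ✓; WC at 6.300° ✓; |WC| = 21.10 ✓; ∠(WC, CF) = 90.00° ✓; |CF| = 28.90 ✓; ∠CFR = 86.80° ✓; |FR| = 13.30 ✓; ∠FRS = 141.6° ✓; |RS| = 22.90 ✓; ∠RSQ = 86.70° ✓; |SQ| = 15.40 ✓; ∠SQL = 71.50° ✓; |QL| = 14.40 ✓; ∠QLA = 103.7° ✓; |LA| = 17.10 ✗.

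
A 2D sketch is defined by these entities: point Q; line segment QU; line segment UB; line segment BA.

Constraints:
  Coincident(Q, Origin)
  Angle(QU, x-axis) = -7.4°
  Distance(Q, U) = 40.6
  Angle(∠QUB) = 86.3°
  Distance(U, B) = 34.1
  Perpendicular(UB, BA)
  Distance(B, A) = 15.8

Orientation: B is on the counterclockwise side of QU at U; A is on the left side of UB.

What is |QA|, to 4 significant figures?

40.02

Q is at the origin; QU runs at -7.4° with length 40.6, so U = 40.6·(cos -7.4°, sin -7.4°) = (40.26, -5.229). ∠QUB = 86.3°, so UB runs at -7.4° + (180° − 86.3°) = 86.30° from the x-axis; with |UB| = 34.1, B = U + 34.1·(cos 86.30°, sin 86.30°) = (42.46, 28.80). UB ⟂ BA; with |BA| = 15.8 on the left of UB, A = B + 15.8·(-0.9979, 0.06453) = (26.70, 29.82). Then |QA| = |A − Q| = 40.02.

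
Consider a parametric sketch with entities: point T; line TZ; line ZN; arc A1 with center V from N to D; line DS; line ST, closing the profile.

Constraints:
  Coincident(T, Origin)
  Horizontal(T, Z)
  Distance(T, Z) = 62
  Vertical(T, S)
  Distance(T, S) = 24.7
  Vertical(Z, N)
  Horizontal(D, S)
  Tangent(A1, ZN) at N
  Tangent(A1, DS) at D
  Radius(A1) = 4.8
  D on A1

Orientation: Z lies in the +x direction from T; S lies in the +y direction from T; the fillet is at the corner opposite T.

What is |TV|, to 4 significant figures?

60.56

T is at the origin; T and Z share the same y with |TZ| = 62.0 and Z on the +x side, so Z = (62.00, 0.000). TS is vertical with |TS| = 24.7 and S on the +y side, so S = (0.000, 24.70). The virtual corner opposite T is at (62.00, 24.70). The tangent condition forces VN to be normal to ZN and A1 meets DS tangentially, so VD is at right angles to DS, with radius 4.8, so the center V sits 4.8 in from both sides at V = (57.20, 19.90). Then |TV| = |V − T| = 60.56.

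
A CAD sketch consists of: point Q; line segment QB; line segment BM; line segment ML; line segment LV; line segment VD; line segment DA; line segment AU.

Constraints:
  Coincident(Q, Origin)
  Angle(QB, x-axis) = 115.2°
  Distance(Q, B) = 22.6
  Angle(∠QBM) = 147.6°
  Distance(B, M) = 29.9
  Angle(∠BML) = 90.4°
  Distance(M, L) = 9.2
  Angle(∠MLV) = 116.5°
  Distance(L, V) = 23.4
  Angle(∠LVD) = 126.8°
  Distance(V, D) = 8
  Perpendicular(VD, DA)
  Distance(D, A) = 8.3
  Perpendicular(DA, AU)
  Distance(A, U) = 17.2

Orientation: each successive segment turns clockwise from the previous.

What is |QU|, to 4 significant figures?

40.33

The perpendicularity gives DA at right angles to VD, so DA runs at 146.5°; with |DA| = 8.3, A = (-0.1886, 24.90). DA ⟂ AU, so AU runs at 56.50°; with |AU| = 17.2, U = (9.305, 39.25). Then |QU| = |U − Q| = 40.33.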